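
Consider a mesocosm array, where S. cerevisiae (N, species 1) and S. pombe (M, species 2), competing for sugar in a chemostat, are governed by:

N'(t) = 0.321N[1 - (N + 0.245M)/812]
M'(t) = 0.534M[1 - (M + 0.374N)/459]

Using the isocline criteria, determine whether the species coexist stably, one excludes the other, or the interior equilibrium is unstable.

stable coexistence

Compare the nullcline intercepts: K1/α12 = 812/0.245 = 3310 > K2 = 459; K2/α21 = 459/0.374 = 1230 > K1 = 812.
Since both inequalities hold, each species can invade when rare, so the interior equilibrium is stable.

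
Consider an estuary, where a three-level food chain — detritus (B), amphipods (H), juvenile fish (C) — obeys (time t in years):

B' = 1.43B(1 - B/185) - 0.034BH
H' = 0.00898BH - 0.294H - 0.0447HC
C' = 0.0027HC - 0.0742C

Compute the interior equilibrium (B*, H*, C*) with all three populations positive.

B* ≈ 64.1, H* ≈ 27.5, C* ≈ 6.3

From dC/dt = 0: 0.0027H* = 0.0742, so H* = 27.5.
From dB/dt = 0: 1.43(1 - B*/185) = 0.034·27.5, giving B* = 185·(1 - 0.653) = 64.1.
From dH/dt = 0: 0.00898·64.1 - 0.294 = 0.0447C*, so C* = 0.282/0.0447 = 6.3.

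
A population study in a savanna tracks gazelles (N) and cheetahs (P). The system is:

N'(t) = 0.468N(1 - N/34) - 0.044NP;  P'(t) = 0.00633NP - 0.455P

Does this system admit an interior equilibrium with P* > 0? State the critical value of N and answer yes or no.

Threshold N = 71.9; K < 71.9, so no, the predator goes extinct.

The predator equation gives dP/dt > 0 only when N > 0.455/0.00633 = 71.9.
Without the predator, N → K = 34. Since 34 < 71.9, the predator cannot invade.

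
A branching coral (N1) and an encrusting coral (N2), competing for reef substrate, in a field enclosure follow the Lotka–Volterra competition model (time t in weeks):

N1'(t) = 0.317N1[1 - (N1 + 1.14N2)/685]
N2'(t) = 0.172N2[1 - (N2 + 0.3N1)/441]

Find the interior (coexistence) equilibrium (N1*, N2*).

N1* ≈ 277, N2* ≈ 358

Setting both brackets to zero gives the nullclines N1 + 1.14N2 = 685 and 0.3N1 + N2 = 441.
Substituting N2 = 441 - 0.3N1 into the first: N1(1 - 1.14·0.3) = 685 - 1.14·441.
So N1* = 182/0.658 = 277, and then N2* = 441 - 0.3·277 = 358.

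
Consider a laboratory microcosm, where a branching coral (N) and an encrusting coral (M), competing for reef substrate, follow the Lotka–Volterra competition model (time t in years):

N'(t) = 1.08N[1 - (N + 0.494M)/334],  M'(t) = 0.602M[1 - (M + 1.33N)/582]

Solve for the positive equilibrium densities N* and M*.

N* ≈ 136, M* ≈ 402

Setting both brackets to zero gives the nullclines N + 0.494M = 334 and 1.33N + M = 582.
Substituting M = 582 - 1.33N into the first: N(1 - 0.494·1.33) = 334 - 0.494·582.
So N* = 46.5/0.343 = 136, and then M* = 582 - 1.33·136 = 402.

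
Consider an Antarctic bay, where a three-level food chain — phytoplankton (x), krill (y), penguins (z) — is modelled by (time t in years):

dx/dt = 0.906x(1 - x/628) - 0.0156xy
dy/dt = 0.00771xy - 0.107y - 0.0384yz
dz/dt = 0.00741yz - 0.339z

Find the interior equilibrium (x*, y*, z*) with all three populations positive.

From dz/dt = 0: 0.00741y* = 0.339, so y* = 45.7.
From dx/dt = 0: 0.906(1 - x*/628) = 0.0156·45.7, giving x* = 628·(1 - 0.788) = 133.
From dy/dt = 0: 0.00771·133 - 0.107 = 0.0384z*, so z* = 0.921/0.0384 = 24.

x* ≈ 133, y* ≈ 45.7, z* ≈ 24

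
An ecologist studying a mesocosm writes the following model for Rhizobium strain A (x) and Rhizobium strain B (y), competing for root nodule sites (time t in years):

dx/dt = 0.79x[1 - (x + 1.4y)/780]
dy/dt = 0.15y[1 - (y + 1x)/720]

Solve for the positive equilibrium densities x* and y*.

x* ≈ 570, y* ≈ 150

Setting both brackets to zero gives the nullclines x + 1.4y = 780 and 1x + y = 720.
Substituting y = 720 - 1x into the first: x(1 - 1.4·1) = 780 - 1.4·720.
So x* = -228/-0.4 = 570, and then y* = 720 - 1·570 = 150.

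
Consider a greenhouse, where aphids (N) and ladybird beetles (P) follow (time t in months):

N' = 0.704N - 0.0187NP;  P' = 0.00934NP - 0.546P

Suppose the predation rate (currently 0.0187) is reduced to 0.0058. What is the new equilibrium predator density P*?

P* ≈ 121

At the interior fixed point, setting dN/dt = 0 with N > 0 fixes P* = (prey growth rate)/(NP coefficient) — independent of the other coefficients.
With the change, P* = 0.704/0.0058 = 121; it rises from 37.6.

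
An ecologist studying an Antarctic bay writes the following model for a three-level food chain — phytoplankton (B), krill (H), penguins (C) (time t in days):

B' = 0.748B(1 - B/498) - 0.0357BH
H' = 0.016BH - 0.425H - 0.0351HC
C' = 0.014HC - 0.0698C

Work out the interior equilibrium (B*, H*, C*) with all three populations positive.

From dC/dt = 0: 0.014H* = 0.0698, so H* = 4.99.
From dB/dt = 0: 0.748(1 - B*/498) = 0.0357·4.99, giving B* = 498·(1 - 0.238) = 379.
From dH/dt = 0: 0.016·379 - 0.425 = 0.0351C*, so C* = 5.65/0.0351 = 161.

B* ≈ 379, H* ≈ 4.99, C* ≈ 161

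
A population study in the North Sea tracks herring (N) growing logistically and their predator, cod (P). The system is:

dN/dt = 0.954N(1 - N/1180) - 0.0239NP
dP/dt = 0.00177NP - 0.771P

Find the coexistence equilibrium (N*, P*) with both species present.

N* ≈ 436, P* ≈ 25.2

From dP/dt = 0 with P > 0: 0.00177N* = 0.771, so N* = 436.
Substitute into dN/dt = 0: 0.954(1 - 436/1180) = 0.0239P*.
The bracket is 0.631, giving P* = 0.602/0.0239 = 25.2.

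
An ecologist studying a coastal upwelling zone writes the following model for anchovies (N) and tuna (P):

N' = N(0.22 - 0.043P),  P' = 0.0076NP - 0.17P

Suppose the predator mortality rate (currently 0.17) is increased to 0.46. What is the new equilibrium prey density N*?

At the interior fixed point, setting dP/dt = 0 with P > 0 fixes N* = (predator death rate)/(NP coefficient) — independent of the other coefficients.
With the change, N* = 0.46/0.0076 = 60.5; it rises from 22.4.

N* ≈ 60.5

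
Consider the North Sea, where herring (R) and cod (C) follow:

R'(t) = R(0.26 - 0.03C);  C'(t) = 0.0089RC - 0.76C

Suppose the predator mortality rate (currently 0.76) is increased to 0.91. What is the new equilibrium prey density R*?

At the interior fixed point, setting dC/dt = 0 with C > 0 fixes R* = (predator death rate)/(RC coefficient) — independent of the other coefficients.
With the change, R* = 0.91/0.0089 = 102; it rises from 85.4.

R* ≈ 102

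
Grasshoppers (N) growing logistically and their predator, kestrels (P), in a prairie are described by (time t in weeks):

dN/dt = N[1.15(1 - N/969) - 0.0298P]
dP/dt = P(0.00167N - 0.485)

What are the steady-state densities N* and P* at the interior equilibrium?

N* ≈ 290, P* ≈ 27

From dP/dt = 0 with P > 0: 0.00167N* = 0.485, so N* = 290.
Substitute into dN/dt = 0: 1.15(1 - 290/969) = 0.0298P*.
The bracket is 0.7, giving P* = 0.805/0.0298 = 27.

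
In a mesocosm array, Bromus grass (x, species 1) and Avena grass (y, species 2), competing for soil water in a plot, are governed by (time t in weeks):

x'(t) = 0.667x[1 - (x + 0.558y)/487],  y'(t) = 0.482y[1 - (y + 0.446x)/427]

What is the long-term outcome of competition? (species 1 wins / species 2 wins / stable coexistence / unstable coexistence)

Compare the nullcline intercepts: K1/α12 = 487/0.558 = 873 > K2 = 427; K2/α21 = 427/0.446 = 957 > K1 = 487.
Since both inequalities hold, each species can invade when rare, so the interior equilibrium is stable.

stable coexistence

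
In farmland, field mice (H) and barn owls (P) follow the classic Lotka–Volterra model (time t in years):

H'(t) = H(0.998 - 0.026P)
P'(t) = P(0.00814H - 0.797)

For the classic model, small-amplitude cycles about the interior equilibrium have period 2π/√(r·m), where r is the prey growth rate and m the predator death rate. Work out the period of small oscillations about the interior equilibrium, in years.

T ≈ 7.05 years

Here r = 0.998 and m = 0.797, so r·m = 0.795.
ω = √0.795 = 0.892 per year, hence T = 2π/ω ≈ 7.05 years.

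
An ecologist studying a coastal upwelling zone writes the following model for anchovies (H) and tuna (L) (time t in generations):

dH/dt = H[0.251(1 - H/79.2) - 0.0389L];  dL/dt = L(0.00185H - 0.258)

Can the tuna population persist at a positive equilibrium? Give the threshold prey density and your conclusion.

Threshold H = 139; K < 139, so no, the predator goes extinct.

The predator equation gives dL/dt > 0 only when H > 0.258/0.00185 = 139.
Without the predator, H → K = 79.2. Since 79.2 < 139, the predator cannot invade.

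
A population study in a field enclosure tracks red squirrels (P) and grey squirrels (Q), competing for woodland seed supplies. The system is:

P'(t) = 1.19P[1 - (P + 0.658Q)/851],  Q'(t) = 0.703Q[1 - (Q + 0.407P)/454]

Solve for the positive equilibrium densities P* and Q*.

P* ≈ 754, Q* ≈ 147

Setting both brackets to zero gives the nullclines P + 0.658Q = 851 and 0.407P + Q = 454.
Substituting Q = 454 - 0.407P into the first: P(1 - 0.658·0.407) = 851 - 0.658·454.
So P* = 552/0.732 = 754, and then Q* = 454 - 0.407·754 = 147.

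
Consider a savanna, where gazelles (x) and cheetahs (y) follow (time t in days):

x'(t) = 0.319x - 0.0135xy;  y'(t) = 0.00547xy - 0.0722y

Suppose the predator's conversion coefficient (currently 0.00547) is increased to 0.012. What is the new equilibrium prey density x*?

At the interior fixed point, setting dy/dt = 0 with y > 0 fixes x* = (predator death rate)/(xy coefficient) — independent of the other coefficients.
With the change, x* = 0.0722/0.012 = 6.02; it falls from 13.2.

x* ≈ 6.02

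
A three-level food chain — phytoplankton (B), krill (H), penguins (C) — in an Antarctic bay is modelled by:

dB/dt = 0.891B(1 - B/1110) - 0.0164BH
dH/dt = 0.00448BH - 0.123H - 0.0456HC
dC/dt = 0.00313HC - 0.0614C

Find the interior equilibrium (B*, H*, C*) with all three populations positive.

B* ≈ 709, H* ≈ 19.6, C* ≈ 67

From dC/dt = 0: 0.00313H* = 0.0614, so H* = 19.6.
From dB/dt = 0: 0.891(1 - B*/1110) = 0.0164·19.6, giving B* = 1110·(1 - 0.361) = 709.
From dH/dt = 0: 0.00448·709 - 0.123 = 0.0456C*, so C* = 3.05/0.0456 = 67.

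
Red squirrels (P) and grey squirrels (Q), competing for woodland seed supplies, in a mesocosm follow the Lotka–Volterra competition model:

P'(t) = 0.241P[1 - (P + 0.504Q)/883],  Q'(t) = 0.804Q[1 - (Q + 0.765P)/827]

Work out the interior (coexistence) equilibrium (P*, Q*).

Setting both brackets to zero gives the nullclines P + 0.504Q = 883 and 0.765P + Q = 827.
Substituting Q = 827 - 0.765P into the first: P(1 - 0.504·0.765) = 883 - 0.504·827.
So P* = 466/0.614 = 759, and then Q* = 827 - 0.765·759 = 247.

P* ≈ 759, Q* ≈ 247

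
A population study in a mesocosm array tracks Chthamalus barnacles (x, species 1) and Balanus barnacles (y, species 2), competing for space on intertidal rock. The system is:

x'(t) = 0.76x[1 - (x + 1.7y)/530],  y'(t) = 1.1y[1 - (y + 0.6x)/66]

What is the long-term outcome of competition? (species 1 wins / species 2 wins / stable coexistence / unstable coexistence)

species 1 excludes species 2

Compare the nullcline intercepts: K1/α12 = 530/1.7 = 312 > K2 = 66; K2/α21 = 66/0.6 = 110 < K1 = 530.
Since the inequalities point opposite ways, species 1 can invade but species 2 cannot.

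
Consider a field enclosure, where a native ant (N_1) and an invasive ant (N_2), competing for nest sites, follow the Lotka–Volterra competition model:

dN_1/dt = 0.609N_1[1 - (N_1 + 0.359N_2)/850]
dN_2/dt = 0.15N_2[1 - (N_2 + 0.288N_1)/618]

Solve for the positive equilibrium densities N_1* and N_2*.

N_1* ≈ 701, N_2* ≈ 416

Setting both brackets to zero gives the nullclines N_1 + 0.359N_2 = 850 and 0.288N_1 + N_2 = 618.
Substituting N_2 = 618 - 0.288N_1 into the first: N_1(1 - 0.359·0.288) = 850 - 0.359·618.
So N_1* = 628/0.897 = 701, and then N_2* = 618 - 0.288·701 = 416.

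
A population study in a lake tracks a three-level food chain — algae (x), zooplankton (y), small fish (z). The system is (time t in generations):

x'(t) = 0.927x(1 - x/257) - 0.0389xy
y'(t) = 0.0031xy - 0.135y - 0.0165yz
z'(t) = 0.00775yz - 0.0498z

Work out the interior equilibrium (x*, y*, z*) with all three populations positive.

x* ≈ 188, y* ≈ 6.43, z* ≈ 27.1

From dz/dt = 0: 0.00775y* = 0.0498, so y* = 6.43.
From dx/dt = 0: 0.927(1 - x*/257) = 0.0389·6.43, giving x* = 257·(1 - 0.27) = 188.
From dy/dt = 0: 0.0031·188 - 0.135 = 0.0165z*, so z* = 0.447/0.0165 = 27.1.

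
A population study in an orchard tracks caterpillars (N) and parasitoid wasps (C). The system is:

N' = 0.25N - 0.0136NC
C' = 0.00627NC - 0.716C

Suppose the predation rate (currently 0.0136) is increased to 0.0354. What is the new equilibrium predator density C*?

At the interior fixed point, setting dN/dt = 0 with N > 0 fixes C* = (prey growth rate)/(NC coefficient) — independent of the other coefficients.
With the change, C* = 0.25/0.0354 = 7.06; it falls from 18.4.

C* ≈ 7.06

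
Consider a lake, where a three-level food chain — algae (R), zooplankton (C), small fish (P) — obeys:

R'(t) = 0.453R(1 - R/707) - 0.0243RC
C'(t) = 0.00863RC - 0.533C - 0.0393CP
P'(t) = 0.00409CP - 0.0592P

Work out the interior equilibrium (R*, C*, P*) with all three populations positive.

From dP/dt = 0: 0.00409C* = 0.0592, so C* = 14.5.
From dR/dt = 0: 0.453(1 - R*/707) = 0.0243·14.5, giving R* = 707·(1 - 0.776) = 158.
From dC/dt = 0: 0.00863·158 - 0.533 = 0.0393P*, so P* = 0.831/0.0393 = 21.1.

R* ≈ 158, C* ≈ 14.5, P* ≈ 21.1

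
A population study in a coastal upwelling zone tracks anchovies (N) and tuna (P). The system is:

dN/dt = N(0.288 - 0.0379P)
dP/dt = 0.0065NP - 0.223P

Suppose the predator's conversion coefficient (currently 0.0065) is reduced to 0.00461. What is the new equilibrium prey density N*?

N* ≈ 48.4

At the interior fixed point, setting dP/dt = 0 with P > 0 fixes N* = (predator death rate)/(NP coefficient) — independent of the other coefficients.
With the change, N* = 0.223/0.00461 = 48.4; it rises from 34.3.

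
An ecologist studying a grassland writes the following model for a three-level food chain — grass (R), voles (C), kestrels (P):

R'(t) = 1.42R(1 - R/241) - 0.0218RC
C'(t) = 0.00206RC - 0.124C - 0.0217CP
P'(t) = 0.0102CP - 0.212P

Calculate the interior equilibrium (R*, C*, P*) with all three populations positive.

From dP/dt = 0: 0.0102C* = 0.212, so C* = 20.8.
From dR/dt = 0: 1.42(1 - R*/241) = 0.0218·20.8, giving R* = 241·(1 - 0.319) = 164.
From dC/dt = 0: 0.00206·164 - 0.124 = 0.0217P*, so P* = 0.214/0.0217 = 9.86.

R* ≈ 164, C* ≈ 20.8, P* ≈ 9.86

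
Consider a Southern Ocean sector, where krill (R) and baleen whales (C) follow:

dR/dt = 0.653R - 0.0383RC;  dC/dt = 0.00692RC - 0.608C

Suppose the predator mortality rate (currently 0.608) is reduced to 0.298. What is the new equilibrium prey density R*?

At the interior fixed point, setting dC/dt = 0 with C > 0 fixes R* = (predator death rate)/(RC coefficient) — independent of the other coefficients.
With the change, R* = 0.298/0.00692 = 43.1; it falls from 87.9.

R* ≈ 43.1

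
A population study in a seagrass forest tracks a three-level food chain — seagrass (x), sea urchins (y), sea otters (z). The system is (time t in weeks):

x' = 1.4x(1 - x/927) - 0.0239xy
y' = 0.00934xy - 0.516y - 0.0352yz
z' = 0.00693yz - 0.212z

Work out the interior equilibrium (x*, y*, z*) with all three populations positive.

x* ≈ 443, y* ≈ 30.6, z* ≈ 103

From dz/dt = 0: 0.00693y* = 0.212, so y* = 30.6.
From dx/dt = 0: 1.4(1 - x*/927) = 0.0239·30.6, giving x* = 927·(1 - 0.522) = 443.
From dy/dt = 0: 0.00934·443 - 0.516 = 0.0352z*, so z* = 3.62/0.0352 = 103.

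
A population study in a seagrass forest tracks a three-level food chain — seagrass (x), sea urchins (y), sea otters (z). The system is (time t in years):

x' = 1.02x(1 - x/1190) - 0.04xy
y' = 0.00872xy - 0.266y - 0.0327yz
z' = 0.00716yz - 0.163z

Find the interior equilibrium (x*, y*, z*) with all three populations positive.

From dz/dt = 0: 0.00716y* = 0.163, so y* = 22.8.
From dx/dt = 0: 1.02(1 - x*/1190) = 0.04·22.8, giving x* = 1190·(1 - 0.893) = 128.
From dy/dt = 0: 0.00872·128 - 0.266 = 0.0327z*, so z* = 0.847/0.0327 = 25.9.

x* ≈ 128, y* ≈ 22.8, z* ≈ 25.9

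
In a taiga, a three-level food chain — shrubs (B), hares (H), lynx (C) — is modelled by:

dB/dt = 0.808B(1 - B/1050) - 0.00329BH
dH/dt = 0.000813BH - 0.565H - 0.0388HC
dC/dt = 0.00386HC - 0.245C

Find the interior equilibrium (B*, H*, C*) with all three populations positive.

B* ≈ 779, H* ≈ 63.5, C* ≈ 1.75

From dC/dt = 0: 0.00386H* = 0.245, so H* = 63.5.
From dB/dt = 0: 0.808(1 - B*/1050) = 0.00329·63.5, giving B* = 1050·(1 - 0.258) = 779.
From dH/dt = 0: 0.000813·779 - 0.565 = 0.0388C*, so C* = 0.068/0.0388 = 1.75.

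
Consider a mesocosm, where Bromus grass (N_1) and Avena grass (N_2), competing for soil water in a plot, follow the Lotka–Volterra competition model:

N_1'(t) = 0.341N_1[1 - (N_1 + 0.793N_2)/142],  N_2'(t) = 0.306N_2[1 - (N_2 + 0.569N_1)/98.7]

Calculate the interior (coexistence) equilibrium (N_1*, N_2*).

Setting both brackets to zero gives the nullclines N_1 + 0.793N_2 = 142 and 0.569N_1 + N_2 = 98.7.
Substituting N_2 = 98.7 - 0.569N_1 into the first: N_1(1 - 0.793·0.569) = 142 - 0.793·98.7.
So N_1* = 63.7/0.549 = 116, and then N_2* = 98.7 - 0.569·116 = 32.6.

N_1* ≈ 116, N_2* ≈ 32.6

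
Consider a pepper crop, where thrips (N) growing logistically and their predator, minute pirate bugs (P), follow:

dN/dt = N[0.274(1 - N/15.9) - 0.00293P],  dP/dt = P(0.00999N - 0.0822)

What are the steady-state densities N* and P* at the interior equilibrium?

N* ≈ 8.23, P* ≈ 45.1

From dP/dt = 0 with P > 0: 0.00999N* = 0.0822, so N* = 8.23.
Substitute into dN/dt = 0: 0.274(1 - 8.23/15.9) = 0.00293P*.
The bracket is 0.483, giving P* = 0.132/0.00293 = 45.1.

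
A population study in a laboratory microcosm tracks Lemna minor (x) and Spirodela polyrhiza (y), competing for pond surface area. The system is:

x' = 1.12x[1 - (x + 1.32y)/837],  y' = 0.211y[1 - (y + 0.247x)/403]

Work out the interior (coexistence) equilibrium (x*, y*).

x* ≈ 453, y* ≈ 291

Setting both brackets to zero gives the nullclines x + 1.32y = 837 and 0.247x + y = 403.
Substituting y = 403 - 0.247x into the first: x(1 - 1.32·0.247) = 837 - 1.32·403.
So x* = 305/0.674 = 453, and then y* = 403 - 0.247·453 = 291.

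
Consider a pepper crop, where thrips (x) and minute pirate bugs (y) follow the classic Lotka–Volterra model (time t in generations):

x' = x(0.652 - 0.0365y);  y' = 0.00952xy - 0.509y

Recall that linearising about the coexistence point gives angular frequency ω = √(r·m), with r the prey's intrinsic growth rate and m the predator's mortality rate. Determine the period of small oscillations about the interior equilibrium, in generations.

Here r = 0.652 and m = 0.509, so r·m = 0.332.
ω = √0.332 = 0.576 per generation, hence T = 2π/ω ≈ 10.9 generations.

T ≈ 10.9 generations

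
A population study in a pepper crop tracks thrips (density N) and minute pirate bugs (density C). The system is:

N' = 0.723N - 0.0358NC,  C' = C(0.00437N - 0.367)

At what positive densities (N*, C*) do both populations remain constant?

Set dC/dt = 0 with C > 0: 0.00437N - 0.367 = 0, so N* = 0.367/0.00437 = 84.
Set dN/dt = 0 with N > 0: 0.723 - 0.0358C = 0, so C* = 0.723/0.0358 = 20.2.

N* ≈ 84, C* ≈ 20.2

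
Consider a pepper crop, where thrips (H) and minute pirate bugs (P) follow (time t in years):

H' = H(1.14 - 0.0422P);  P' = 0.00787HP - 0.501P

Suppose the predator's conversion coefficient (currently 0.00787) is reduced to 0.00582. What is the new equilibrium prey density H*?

H* ≈ 86.1

At the interior fixed point, setting dP/dt = 0 with P > 0 fixes H* = (predator death rate)/(HP coefficient) — independent of the other coefficients.
With the change, H* = 0.501/0.00582 = 86.1; it rises from 63.7.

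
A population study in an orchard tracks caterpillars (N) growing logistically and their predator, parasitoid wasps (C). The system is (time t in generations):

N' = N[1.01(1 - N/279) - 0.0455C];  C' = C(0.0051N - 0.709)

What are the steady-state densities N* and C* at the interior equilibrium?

From dC/dt = 0 with C > 0: 0.0051N* = 0.709, so N* = 139.
Substitute into dN/dt = 0: 1.01(1 - 139/279) = 0.0455C*.
The bracket is 0.502, giving C* = 0.507/0.0455 = 11.1.

N* ≈ 139, C* ≈ 11.1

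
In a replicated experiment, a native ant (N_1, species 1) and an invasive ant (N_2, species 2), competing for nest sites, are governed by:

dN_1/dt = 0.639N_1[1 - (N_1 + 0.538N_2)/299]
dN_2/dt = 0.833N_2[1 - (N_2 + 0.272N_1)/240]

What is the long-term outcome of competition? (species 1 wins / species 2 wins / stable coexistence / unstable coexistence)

Compare the nullcline intercepts: K1/α12 = 299/0.538 = 556 > K2 = 240; K2/α21 = 240/0.272 = 882 > K1 = 299.
Since both inequalities hold, each species can invade when rare, so the interior equilibrium is stable.

stable coexistence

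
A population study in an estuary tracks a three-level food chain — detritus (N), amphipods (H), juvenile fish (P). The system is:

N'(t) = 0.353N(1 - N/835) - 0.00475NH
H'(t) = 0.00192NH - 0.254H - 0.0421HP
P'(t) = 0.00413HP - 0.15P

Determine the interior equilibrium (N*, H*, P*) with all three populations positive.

From dP/dt = 0: 0.00413H* = 0.15, so H* = 36.3.
From dN/dt = 0: 0.353(1 - N*/835) = 0.00475·36.3, giving N* = 835·(1 - 0.489) = 427.
From dH/dt = 0: 0.00192·427 - 0.254 = 0.0421P*, so P* = 0.566/0.0421 = 13.4.

N* ≈ 427, H* ≈ 36.3, P* ≈ 13.4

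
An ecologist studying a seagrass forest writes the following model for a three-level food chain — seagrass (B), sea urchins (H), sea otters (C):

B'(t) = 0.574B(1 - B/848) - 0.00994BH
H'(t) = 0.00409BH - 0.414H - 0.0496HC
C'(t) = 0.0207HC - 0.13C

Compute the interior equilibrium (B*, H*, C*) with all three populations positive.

B* ≈ 756, H* ≈ 6.28, C* ≈ 54

From dC/dt = 0: 0.0207H* = 0.13, so H* = 6.28.
From dB/dt = 0: 0.574(1 - B*/848) = 0.00994·6.28, giving B* = 848·(1 - 0.109) = 756.
From dH/dt = 0: 0.00409·756 - 0.414 = 0.0496C*, so C* = 2.68/0.0496 = 54.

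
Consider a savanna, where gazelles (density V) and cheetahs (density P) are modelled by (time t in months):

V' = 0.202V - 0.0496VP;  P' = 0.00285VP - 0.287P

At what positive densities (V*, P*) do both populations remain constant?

Set dP/dt = 0 with P > 0: 0.00285V - 0.287 = 0, so V* = 0.287/0.00285 = 101.
Set dV/dt = 0 with V > 0: 0.202 - 0.0496P = 0, so P* = 0.202/0.0496 = 4.07.

V* ≈ 101, P* ≈ 4.07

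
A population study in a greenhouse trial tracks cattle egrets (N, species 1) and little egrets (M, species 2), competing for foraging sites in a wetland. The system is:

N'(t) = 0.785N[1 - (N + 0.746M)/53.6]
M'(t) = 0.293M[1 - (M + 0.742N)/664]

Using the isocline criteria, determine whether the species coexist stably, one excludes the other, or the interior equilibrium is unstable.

species 2 excludes species 1

Compare the nullcline intercepts: K1/α12 = 53.6/0.746 = 71.8 < K2 = 664; K2/α21 = 664/0.742 = 895 > K1 = 53.6.
Since the inequalities point opposite ways, species 2 can invade but species 1 cannot.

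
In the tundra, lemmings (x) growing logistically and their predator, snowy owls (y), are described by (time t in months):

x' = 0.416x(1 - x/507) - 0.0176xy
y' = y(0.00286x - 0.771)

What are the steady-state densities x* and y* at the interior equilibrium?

From dy/dt = 0 with y > 0: 0.00286x* = 0.771, so x* = 270.
Substitute into dx/dt = 0: 0.416(1 - 270/507) = 0.0176y*.
The bracket is 0.468, giving y* = 0.195/0.0176 = 11.1.

x* ≈ 270, y* ≈ 11.1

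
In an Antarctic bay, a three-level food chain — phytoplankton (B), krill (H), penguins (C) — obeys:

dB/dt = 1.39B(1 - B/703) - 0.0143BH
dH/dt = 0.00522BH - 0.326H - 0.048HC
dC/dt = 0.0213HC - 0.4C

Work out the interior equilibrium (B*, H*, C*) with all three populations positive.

From dC/dt = 0: 0.0213H* = 0.4, so H* = 18.8.
From dB/dt = 0: 1.39(1 - B*/703) = 0.0143·18.8, giving B* = 703·(1 - 0.193) = 567.
From dH/dt = 0: 0.00522·567 - 0.326 = 0.048C*, so C* = 2.63/0.048 = 54.9.

B* ≈ 567, H* ≈ 18.8, C* ≈ 54.9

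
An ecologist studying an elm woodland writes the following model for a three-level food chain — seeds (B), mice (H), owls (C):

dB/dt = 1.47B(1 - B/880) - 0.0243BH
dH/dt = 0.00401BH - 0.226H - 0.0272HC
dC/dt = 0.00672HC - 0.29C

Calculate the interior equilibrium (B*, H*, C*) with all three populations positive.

From dC/dt = 0: 0.00672H* = 0.29, so H* = 43.2.
From dB/dt = 0: 1.47(1 - B*/880) = 0.0243·43.2, giving B* = 880·(1 - 0.713) = 252.
From dH/dt = 0: 0.00401·252 - 0.226 = 0.0272C*, so C* = 0.785/0.0272 = 28.9.

B* ≈ 252, H* ≈ 43.2, C* ≈ 28.9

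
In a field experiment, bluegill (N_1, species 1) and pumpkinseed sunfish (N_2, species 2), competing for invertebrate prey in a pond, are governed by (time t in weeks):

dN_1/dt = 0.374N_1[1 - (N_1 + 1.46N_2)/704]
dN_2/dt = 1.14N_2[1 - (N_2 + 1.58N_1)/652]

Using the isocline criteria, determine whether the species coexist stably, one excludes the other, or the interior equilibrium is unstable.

Compare the nullcline intercepts: K1/α12 = 704/1.46 = 482 < K2 = 652; K2/α21 = 652/1.58 = 413 < K1 = 704.
Since both are reversed, neither can invade when rare; the interior point is a saddle.

unstable coexistence (outcome depends on initial conditions)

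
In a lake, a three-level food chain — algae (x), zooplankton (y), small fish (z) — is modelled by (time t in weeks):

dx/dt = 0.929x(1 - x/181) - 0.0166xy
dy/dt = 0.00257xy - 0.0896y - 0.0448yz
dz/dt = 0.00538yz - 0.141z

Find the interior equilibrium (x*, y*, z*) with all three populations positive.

From dz/dt = 0: 0.00538y* = 0.141, so y* = 26.2.
From dx/dt = 0: 0.929(1 - x*/181) = 0.0166·26.2, giving x* = 181·(1 - 0.468) = 96.2.
From dy/dt = 0: 0.00257·96.2 - 0.0896 = 0.0448z*, so z* = 0.158/0.0448 = 3.52.

x* ≈ 96.2, y* ≈ 26.2, z* ≈ 3.52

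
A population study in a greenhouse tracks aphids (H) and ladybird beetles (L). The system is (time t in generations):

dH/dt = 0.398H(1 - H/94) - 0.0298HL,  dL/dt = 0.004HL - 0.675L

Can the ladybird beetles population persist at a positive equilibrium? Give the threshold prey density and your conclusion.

The predator equation gives dL/dt > 0 only when H > 0.675/0.004 = 169.
Without the predator, H → K = 94. Since 94 < 169, the predator cannot invade.

Threshold H = 169; K < 169, so no, the predator goes extinct.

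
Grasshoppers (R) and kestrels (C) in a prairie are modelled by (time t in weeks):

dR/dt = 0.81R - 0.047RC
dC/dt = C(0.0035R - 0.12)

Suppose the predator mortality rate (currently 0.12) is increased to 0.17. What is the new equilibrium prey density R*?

R* ≈ 48.6

At the interior fixed point, setting dC/dt = 0 with C > 0 fixes R* = (predator death rate)/(RC coefficient) — independent of the other coefficients.
With the change, R* = 0.17/0.0035 = 48.6; it rises from 34.3.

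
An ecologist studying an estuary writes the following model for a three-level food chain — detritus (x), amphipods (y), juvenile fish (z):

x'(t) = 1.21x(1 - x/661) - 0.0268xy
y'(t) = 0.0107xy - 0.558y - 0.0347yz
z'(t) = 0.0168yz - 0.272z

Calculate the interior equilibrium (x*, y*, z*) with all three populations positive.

From dz/dt = 0: 0.0168y* = 0.272, so y* = 16.2.
From dx/dt = 0: 1.21(1 - x*/661) = 0.0268·16.2, giving x* = 661·(1 - 0.359) = 424.
From dy/dt = 0: 0.0107·424 - 0.558 = 0.0347z*, so z* = 3.98/0.0347 = 115.

x* ≈ 424, y* ≈ 16.2, z* ≈ 115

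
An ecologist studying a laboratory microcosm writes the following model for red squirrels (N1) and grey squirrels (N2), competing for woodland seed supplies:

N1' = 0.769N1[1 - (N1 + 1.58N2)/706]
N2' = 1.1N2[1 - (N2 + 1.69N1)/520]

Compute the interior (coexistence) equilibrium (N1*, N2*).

N1* ≈ 69.2, N2* ≈ 403

Setting both brackets to zero gives the nullclines N1 + 1.58N2 = 706 and 1.69N1 + N2 = 520.
Substituting N2 = 520 - 1.69N1 into the first: N1(1 - 1.58·1.69) = 706 - 1.58·520.
So N1* = -116/-1.67 = 69.2, and then N2* = 520 - 1.69·69.2 = 403.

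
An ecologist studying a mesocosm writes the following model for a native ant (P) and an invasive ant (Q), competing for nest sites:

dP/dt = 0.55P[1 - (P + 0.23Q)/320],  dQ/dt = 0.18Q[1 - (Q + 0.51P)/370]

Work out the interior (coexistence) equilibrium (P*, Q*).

P* ≈ 266, Q* ≈ 234

Setting both brackets to zero gives the nullclines P + 0.23Q = 320 and 0.51P + Q = 370.
Substituting Q = 370 - 0.51P into the first: P(1 - 0.23·0.51) = 320 - 0.23·370.
So P* = 235/0.883 = 266, and then Q* = 370 - 0.51·266 = 234.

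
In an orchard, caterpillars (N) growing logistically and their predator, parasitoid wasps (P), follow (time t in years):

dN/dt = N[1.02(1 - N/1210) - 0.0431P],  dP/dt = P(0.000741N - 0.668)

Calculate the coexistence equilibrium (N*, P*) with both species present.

From dP/dt = 0 with P > 0: 0.000741N* = 0.668, so N* = 901.
Substitute into dN/dt = 0: 1.02(1 - 901/1210) = 0.0431P*.
The bracket is 0.255, giving P* = 0.26/0.0431 = 6.03.

N* ≈ 901, P* ≈ 6.03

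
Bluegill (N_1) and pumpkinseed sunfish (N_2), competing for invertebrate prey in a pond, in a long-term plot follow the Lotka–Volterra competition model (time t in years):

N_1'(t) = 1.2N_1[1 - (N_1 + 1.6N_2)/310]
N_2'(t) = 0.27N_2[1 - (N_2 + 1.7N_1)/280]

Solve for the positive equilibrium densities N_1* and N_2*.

Setting both brackets to zero gives the nullclines N_1 + 1.6N_2 = 310 and 1.7N_1 + N_2 = 280.
Substituting N_2 = 280 - 1.7N_1 into the first: N_1(1 - 1.6·1.7) = 310 - 1.6·280.
So N_1* = -138/-1.72 = 80.2, and then N_2* = 280 - 1.7·80.2 = 144.

N_1* ≈ 80.2, N_2* ≈ 144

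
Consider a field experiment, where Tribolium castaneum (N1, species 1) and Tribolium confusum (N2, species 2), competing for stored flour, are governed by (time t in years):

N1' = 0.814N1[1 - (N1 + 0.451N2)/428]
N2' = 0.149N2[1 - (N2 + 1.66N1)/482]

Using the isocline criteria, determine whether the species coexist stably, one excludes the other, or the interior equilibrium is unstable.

Compare the nullcline intercepts: K1/α12 = 428/0.451 = 949 > K2 = 482; K2/α21 = 482/1.66 = 290 < K1 = 428.
Since the inequalities point opposite ways, species 1 can invade but species 2 cannot.

species 1 excludes species 2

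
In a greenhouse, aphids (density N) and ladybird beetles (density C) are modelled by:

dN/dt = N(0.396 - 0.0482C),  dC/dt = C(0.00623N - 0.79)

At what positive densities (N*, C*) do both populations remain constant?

Set dC/dt = 0 with C > 0: 0.00623N - 0.79 = 0, so N* = 0.79/0.00623 = 127.
Set dN/dt = 0 with N > 0: 0.396 - 0.0482C = 0, so C* = 0.396/0.0482 = 8.22.

N* ≈ 127, C* ≈ 8.22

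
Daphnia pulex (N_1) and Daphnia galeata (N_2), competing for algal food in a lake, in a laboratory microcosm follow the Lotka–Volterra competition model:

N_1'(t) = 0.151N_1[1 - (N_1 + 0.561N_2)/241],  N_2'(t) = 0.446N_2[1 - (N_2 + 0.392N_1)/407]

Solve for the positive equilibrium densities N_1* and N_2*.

N_1* ≈ 16.2, N_2* ≈ 401

Setting both brackets to zero gives the nullclines N_1 + 0.561N_2 = 241 and 0.392N_1 + N_2 = 407.
Substituting N_2 = 407 - 0.392N_1 into the first: N_1(1 - 0.561·0.392) = 241 - 0.561·407.
So N_1* = 12.7/0.78 = 16.2, and then N_2* = 407 - 0.392·16.2 = 401.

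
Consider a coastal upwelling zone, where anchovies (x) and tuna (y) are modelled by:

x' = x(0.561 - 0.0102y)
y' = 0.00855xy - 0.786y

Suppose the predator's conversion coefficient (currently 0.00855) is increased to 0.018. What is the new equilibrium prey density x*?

At the interior fixed point, setting dy/dt = 0 with y > 0 fixes x* = (predator death rate)/(xy coefficient) — independent of the other coefficients.
With the change, x* = 0.786/0.018 = 43.7; it falls from 91.9.

x* ≈ 43.7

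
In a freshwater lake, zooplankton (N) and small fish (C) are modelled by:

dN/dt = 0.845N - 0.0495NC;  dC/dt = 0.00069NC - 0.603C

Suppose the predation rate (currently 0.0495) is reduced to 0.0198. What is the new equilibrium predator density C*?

C* ≈ 42.7

At the interior fixed point, setting dN/dt = 0 with N > 0 fixes C* = (prey growth rate)/(NC coefficient) — independent of the other coefficients.
With the change, C* = 0.845/0.0198 = 42.7; it rises from 17.1.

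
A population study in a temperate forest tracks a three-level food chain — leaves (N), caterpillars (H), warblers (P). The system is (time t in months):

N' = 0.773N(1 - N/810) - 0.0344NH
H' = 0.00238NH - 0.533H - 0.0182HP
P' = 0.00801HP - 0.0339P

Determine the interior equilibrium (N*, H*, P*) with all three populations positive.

From dP/dt = 0: 0.00801H* = 0.0339, so H* = 4.23.
From dN/dt = 0: 0.773(1 - N*/810) = 0.0344·4.23, giving N* = 810·(1 - 0.188) = 657.
From dH/dt = 0: 0.00238·657 - 0.533 = 0.0182P*, so P* = 1.03/0.0182 = 56.7.

N* ≈ 657, H* ≈ 4.23, P* ≈ 56.7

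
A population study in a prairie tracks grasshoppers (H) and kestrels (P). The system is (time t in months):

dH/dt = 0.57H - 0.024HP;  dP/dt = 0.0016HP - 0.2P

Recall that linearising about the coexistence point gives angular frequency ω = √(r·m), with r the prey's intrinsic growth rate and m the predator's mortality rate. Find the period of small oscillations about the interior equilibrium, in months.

Here r = 0.57 and m = 0.2, so r·m = 0.114.
ω = √0.114 = 0.338 per month, hence T = 2π/ω ≈ 18.6 months.

T ≈ 18.6 months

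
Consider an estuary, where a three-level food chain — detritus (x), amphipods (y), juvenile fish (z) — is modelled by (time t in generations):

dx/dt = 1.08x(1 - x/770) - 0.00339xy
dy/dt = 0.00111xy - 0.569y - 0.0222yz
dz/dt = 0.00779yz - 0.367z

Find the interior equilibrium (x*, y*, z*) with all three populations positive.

From dz/dt = 0: 0.00779y* = 0.367, so y* = 47.1.
From dx/dt = 0: 1.08(1 - x*/770) = 0.00339·47.1, giving x* = 770·(1 - 0.148) = 656.
From dy/dt = 0: 0.00111·656 - 0.569 = 0.0222z*, so z* = 0.159/0.0222 = 7.18.

x* ≈ 656, y* ≈ 47.1, z* ≈ 7.18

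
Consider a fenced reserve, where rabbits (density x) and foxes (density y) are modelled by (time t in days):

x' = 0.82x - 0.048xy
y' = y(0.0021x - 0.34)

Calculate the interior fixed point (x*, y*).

x* ≈ 162, y* ≈ 17.1

Set dy/dt = 0 with y > 0: 0.0021x - 0.34 = 0, so x* = 0.34/0.0021 = 162.
Set dx/dt = 0 with x > 0: 0.82 - 0.048y = 0, so y* = 0.82/0.048 = 17.1.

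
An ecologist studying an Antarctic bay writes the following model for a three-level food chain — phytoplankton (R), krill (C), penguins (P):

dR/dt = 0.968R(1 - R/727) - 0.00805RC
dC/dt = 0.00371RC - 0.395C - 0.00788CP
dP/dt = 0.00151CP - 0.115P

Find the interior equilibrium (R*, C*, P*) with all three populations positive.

R* ≈ 267, C* ≈ 76.2, P* ≈ 75.4

From dP/dt = 0: 0.00151C* = 0.115, so C* = 76.2.
From dR/dt = 0: 0.968(1 - R*/727) = 0.00805·76.2, giving R* = 727·(1 - 0.633) = 267.
From dC/dt = 0: 0.00371·267 - 0.395 = 0.00788P*, so P* = 0.594/0.00788 = 75.4.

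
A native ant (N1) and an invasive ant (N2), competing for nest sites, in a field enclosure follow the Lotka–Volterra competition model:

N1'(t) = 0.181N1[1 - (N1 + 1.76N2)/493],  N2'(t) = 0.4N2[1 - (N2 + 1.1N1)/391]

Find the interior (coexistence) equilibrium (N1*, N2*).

Setting both brackets to zero gives the nullclines N1 + 1.76N2 = 493 and 1.1N1 + N2 = 391.
Substituting N2 = 391 - 1.1N1 into the first: N1(1 - 1.76·1.1) = 493 - 1.76·391.
So N1* = -195/-0.936 = 209, and then N2* = 391 - 1.1·209 = 162.

N1* ≈ 209, N2* ≈ 162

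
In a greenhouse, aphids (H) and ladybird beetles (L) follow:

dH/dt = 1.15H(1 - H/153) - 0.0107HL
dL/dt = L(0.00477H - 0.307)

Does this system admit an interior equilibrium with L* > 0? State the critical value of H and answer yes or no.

Threshold H = 64.4; K > 64.4, so yes, the predator persists.

The predator equation gives dL/dt > 0 only when H > 0.307/0.00477 = 64.4.
Without the predator, H → K = 153. Since 153 > 64.4, the predator can invade and persist.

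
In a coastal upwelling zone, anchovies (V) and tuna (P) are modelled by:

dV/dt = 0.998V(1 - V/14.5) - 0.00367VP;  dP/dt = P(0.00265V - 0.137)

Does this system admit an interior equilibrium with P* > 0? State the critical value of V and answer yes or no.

The predator equation gives dP/dt > 0 only when V > 0.137/0.00265 = 51.7.
Without the predator, V → K = 14.5. Since 14.5 < 51.7, the predator cannot invade.

Threshold V = 51.7; K < 51.7, so no, the predator goes extinct.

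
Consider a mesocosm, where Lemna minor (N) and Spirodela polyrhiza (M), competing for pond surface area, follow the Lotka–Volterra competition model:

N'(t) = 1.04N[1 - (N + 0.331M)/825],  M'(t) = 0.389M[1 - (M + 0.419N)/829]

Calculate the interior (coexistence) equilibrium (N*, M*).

Setting both brackets to zero gives the nullclines N + 0.331M = 825 and 0.419N + M = 829.
Substituting M = 829 - 0.419N into the first: N(1 - 0.331·0.419) = 825 - 0.331·829.
So N* = 551/0.861 = 639, and then M* = 829 - 0.419·639 = 561.

N* ≈ 639, M* ≈ 561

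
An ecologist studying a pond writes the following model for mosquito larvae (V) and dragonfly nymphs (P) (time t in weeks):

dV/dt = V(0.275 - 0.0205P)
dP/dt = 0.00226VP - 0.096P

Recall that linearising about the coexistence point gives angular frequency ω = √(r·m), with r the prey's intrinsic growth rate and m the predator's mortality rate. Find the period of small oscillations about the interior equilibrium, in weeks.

Here r = 0.275 and m = 0.096, so r·m = 0.0264.
ω = √0.0264 = 0.162 per week, hence T = 2π/ω ≈ 38.7 weeks.

T ≈ 38.7 weeks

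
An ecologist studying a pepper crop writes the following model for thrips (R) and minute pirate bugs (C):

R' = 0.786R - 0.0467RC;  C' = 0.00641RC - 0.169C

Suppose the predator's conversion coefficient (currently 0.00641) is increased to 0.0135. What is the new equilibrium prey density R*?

At the interior fixed point, setting dC/dt = 0 with C > 0 fixes R* = (predator death rate)/(RC coefficient) — independent of the other coefficients.
With the change, R* = 0.169/0.0135 = 12.5; it falls from 26.4.

R* ≈ 12.5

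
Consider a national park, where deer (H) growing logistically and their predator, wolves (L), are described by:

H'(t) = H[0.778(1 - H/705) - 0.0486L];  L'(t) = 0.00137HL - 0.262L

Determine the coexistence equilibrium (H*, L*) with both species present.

H* ≈ 191, L* ≈ 11.7

From dL/dt = 0 with L > 0: 0.00137H* = 0.262, so H* = 191.
Substitute into dH/dt = 0: 0.778(1 - 191/705) = 0.0486L*.
The bracket is 0.729, giving L* = 0.567/0.0486 = 11.7.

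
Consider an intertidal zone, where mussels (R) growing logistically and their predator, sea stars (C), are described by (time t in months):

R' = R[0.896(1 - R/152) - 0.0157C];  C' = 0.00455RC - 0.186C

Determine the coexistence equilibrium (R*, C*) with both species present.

From dC/dt = 0 with C > 0: 0.00455R* = 0.186, so R* = 40.9.
Substitute into dR/dt = 0: 0.896(1 - 40.9/152) = 0.0157C*.
The bracket is 0.731, giving C* = 0.655/0.0157 = 41.7.

R* ≈ 40.9, C* ≈ 41.7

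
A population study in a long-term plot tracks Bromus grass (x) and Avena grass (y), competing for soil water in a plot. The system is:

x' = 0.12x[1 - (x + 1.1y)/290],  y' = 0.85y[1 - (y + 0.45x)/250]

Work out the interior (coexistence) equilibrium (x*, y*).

x* ≈ 29.7, y* ≈ 237

Setting both brackets to zero gives the nullclines x + 1.1y = 290 and 0.45x + y = 250.
Substituting y = 250 - 0.45x into the first: x(1 - 1.1·0.45) = 290 - 1.1·250.
So x* = 15/0.505 = 29.7, and then y* = 250 - 0.45·29.7 = 237.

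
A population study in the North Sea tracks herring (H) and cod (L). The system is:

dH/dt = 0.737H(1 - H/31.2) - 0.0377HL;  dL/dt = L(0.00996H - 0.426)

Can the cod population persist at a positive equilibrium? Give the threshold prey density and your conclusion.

Threshold H = 42.8; K < 42.8, so no, the predator goes extinct.

The predator equation gives dL/dt > 0 only when H > 0.426/0.00996 = 42.8.
Without the predator, H → K = 31.2. Since 31.2 < 42.8, the predator cannot invade.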